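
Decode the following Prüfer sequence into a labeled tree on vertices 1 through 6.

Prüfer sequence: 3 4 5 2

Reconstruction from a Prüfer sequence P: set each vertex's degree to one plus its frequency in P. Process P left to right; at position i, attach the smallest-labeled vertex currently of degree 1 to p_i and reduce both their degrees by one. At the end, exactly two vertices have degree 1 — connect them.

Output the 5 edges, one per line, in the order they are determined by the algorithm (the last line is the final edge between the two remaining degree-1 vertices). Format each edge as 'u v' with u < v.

Initial degrees: {1:1, 2:2, 3:2, 4:2, 5:2, 6:1}
Step 1: smallest deg-1 vertex = 1, p_1 = 3. Add edge {1,3}. Now deg[1]=0, deg[3]=1.
Step 2: smallest deg-1 vertex = 3, p_2 = 4. Add edge {3,4}. Now deg[3]=0, deg[4]=1.
Step 3: smallest deg-1 vertex = 4, p_3 = 5. Add edge {4,5}. Now deg[4]=0, deg[5]=1.
Step 4: smallest deg-1 vertex = 5, p_4 = 2. Add edge {2,5}. Now deg[5]=0, deg[2]=1.
Final: two remaining deg-1 vertices are 2, 6. Add edge {2,6}.

Answer: 1 3
3 4
4 5
2 5
2 6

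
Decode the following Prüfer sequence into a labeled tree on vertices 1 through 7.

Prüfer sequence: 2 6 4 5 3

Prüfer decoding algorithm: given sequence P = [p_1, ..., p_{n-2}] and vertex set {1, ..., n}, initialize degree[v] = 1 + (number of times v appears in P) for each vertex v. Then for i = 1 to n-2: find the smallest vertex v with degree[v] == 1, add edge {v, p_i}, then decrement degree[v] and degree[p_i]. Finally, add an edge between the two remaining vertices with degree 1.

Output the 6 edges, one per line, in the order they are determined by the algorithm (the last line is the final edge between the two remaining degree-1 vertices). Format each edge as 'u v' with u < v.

Initial degrees: {1:1, 2:2, 3:2, 4:2, 5:2, 6:2, 7:1}
Step 1: smallest deg-1 vertex = 1, p_1 = 2. Add edge {1,2}. Now deg[1]=0, deg[2]=1.
Step 2: smallest deg-1 vertex = 2, p_2 = 6. Add edge {2,6}. Now deg[2]=0, deg[6]=1.
Step 3: smallest deg-1 vertex = 6, p_3 = 4. Add edge {4,6}. Now deg[6]=0, deg[4]=1.
Step 4: smallest deg-1 vertex = 4, p_4 = 5. Add edge {4,5}. Now deg[4]=0, deg[5]=1.
Step 5: smallest deg-1 vertex = 5, p_5 = 3. Add edge {3,5}. Now deg[5]=0, deg[3]=1.
Final: two remaining deg-1 vertices are 3, 7. Add edge {3,7}.

Answer: 1 2
2 6
4 6
4 5
3 5
3 7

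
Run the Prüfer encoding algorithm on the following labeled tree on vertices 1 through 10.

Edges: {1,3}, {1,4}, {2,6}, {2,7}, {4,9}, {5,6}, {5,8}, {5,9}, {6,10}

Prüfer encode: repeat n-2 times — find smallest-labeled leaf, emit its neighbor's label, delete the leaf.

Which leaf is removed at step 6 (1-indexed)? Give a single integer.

Step 1: current leaves = {3,7,8,10}. Remove leaf 3 (neighbor: 1).
Step 2: current leaves = {1,7,8,10}. Remove leaf 1 (neighbor: 4).
Step 3: current leaves = {4,7,8,10}. Remove leaf 4 (neighbor: 9).
Step 4: current leaves = {7,8,9,10}. Remove leaf 7 (neighbor: 2).
Step 5: current leaves = {2,8,9,10}. Remove leaf 2 (neighbor: 6).
Step 6: current leaves = {8,9,10}. Remove leaf 8 (neighbor: 5).

Answer: 8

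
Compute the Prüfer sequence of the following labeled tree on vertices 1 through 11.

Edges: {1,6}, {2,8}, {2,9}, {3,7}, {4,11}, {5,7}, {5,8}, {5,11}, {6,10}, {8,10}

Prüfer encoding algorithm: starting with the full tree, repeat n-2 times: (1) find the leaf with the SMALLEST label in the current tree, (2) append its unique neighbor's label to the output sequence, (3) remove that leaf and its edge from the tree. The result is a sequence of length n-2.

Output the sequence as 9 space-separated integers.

Answer: 6 7 11 10 5 2 8 8 5

Derivation:
Step 1: leaves = {1,3,4,9}. Remove smallest leaf 1, emit neighbor 6.
Step 2: leaves = {3,4,6,9}. Remove smallest leaf 3, emit neighbor 7.
Step 3: leaves = {4,6,7,9}. Remove smallest leaf 4, emit neighbor 11.
Step 4: leaves = {6,7,9,11}. Remove smallest leaf 6, emit neighbor 10.
Step 5: leaves = {7,9,10,11}. Remove smallest leaf 7, emit neighbor 5.
Step 6: leaves = {9,10,11}. Remove smallest leaf 9, emit neighbor 2.
Step 7: leaves = {2,10,11}. Remove smallest leaf 2, emit neighbor 8.
Step 8: leaves = {10,11}. Remove smallest leaf 10, emit neighbor 8.
Step 9: leaves = {8,11}. Remove smallest leaf 8, emit neighbor 5.
Done: 2 vertices remain (5, 11). Sequence = [6 7 11 10 5 2 8 8 5]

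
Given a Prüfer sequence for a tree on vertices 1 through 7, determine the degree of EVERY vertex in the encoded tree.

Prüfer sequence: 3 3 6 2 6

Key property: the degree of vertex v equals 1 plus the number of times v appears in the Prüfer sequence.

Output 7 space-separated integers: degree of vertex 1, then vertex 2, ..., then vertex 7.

p_1 = 3: count[3] becomes 1
p_2 = 3: count[3] becomes 2
p_3 = 6: count[6] becomes 1
p_4 = 2: count[2] becomes 1
p_5 = 6: count[6] becomes 2
Degrees (1 + count): deg[1]=1+0=1, deg[2]=1+1=2, deg[3]=1+2=3, deg[4]=1+0=1, deg[5]=1+0=1, deg[6]=1+2=3, deg[7]=1+0=1

Answer: 1 2 3 1 1 3 1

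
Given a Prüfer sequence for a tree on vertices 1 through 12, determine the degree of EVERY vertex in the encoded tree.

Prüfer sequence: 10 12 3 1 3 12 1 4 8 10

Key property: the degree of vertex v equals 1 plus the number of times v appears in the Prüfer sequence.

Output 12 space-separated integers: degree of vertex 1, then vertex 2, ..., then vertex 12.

p_1 = 10: count[10] becomes 1
p_2 = 12: count[12] becomes 1
p_3 = 3: count[3] becomes 1
p_4 = 1: count[1] becomes 1
p_5 = 3: count[3] becomes 2
p_6 = 12: count[12] becomes 2
p_7 = 1: count[1] becomes 2
p_8 = 4: count[4] becomes 1
p_9 = 8: count[8] becomes 1
p_10 = 10: count[10] becomes 2
Degrees (1 + count): deg[1]=1+2=3, deg[2]=1+0=1, deg[3]=1+2=3, deg[4]=1+1=2, deg[5]=1+0=1, deg[6]=1+0=1, deg[7]=1+0=1, deg[8]=1+1=2, deg[9]=1+0=1, deg[10]=1+2=3, deg[11]=1+0=1, deg[12]=1+2=3

Answer: 3 1 3 2 1 1 1 2 1 3 1 3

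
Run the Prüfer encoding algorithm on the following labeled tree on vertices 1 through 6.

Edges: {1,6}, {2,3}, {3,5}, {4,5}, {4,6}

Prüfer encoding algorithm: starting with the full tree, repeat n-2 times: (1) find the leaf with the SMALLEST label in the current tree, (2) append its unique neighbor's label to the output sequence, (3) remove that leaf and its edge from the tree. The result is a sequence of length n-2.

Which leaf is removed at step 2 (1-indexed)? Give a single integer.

Step 1: current leaves = {1,2}. Remove leaf 1 (neighbor: 6).
Step 2: current leaves = {2,6}. Remove leaf 2 (neighbor: 3).

Answer: 2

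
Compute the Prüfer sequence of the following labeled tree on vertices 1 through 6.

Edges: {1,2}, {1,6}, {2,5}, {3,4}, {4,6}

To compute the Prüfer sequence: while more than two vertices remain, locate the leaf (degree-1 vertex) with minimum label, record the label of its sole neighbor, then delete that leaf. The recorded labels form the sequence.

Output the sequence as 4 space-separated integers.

Answer: 4 6 2 1

Derivation:
Step 1: leaves = {3,5}. Remove smallest leaf 3, emit neighbor 4.
Step 2: leaves = {4,5}. Remove smallest leaf 4, emit neighbor 6.
Step 3: leaves = {5,6}. Remove smallest leaf 5, emit neighbor 2.
Step 4: leaves = {2,6}. Remove smallest leaf 2, emit neighbor 1.
Done: 2 vertices remain (1, 6). Sequence = [4 6 2 1]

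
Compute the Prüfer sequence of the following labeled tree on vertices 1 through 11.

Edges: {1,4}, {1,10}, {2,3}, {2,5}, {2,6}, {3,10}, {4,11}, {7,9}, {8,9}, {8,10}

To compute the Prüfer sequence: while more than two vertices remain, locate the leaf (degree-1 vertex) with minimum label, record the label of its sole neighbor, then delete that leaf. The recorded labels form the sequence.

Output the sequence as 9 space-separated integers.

Step 1: leaves = {5,6,7,11}. Remove smallest leaf 5, emit neighbor 2.
Step 2: leaves = {6,7,11}. Remove smallest leaf 6, emit neighbor 2.
Step 3: leaves = {2,7,11}. Remove smallest leaf 2, emit neighbor 3.
Step 4: leaves = {3,7,11}. Remove smallest leaf 3, emit neighbor 10.
Step 5: leaves = {7,11}. Remove smallest leaf 7, emit neighbor 9.
Step 6: leaves = {9,11}. Remove smallest leaf 9, emit neighbor 8.
Step 7: leaves = {8,11}. Remove smallest leaf 8, emit neighbor 10.
Step 8: leaves = {10,11}. Remove smallest leaf 10, emit neighbor 1.
Step 9: leaves = {1,11}. Remove smallest leaf 1, emit neighbor 4.
Done: 2 vertices remain (4, 11). Sequence = [2 2 3 10 9 8 10 1 4]

Answer: 2 2 3 10 9 8 10 1 4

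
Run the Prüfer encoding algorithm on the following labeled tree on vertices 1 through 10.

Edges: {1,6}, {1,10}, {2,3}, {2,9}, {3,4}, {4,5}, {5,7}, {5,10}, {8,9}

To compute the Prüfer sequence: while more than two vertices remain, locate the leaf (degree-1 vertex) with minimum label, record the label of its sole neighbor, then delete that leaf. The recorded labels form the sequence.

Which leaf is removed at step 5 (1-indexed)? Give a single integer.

Step 1: current leaves = {6,7,8}. Remove leaf 6 (neighbor: 1).
Step 2: current leaves = {1,7,8}. Remove leaf 1 (neighbor: 10).
Step 3: current leaves = {7,8,10}. Remove leaf 7 (neighbor: 5).
Step 4: current leaves = {8,10}. Remove leaf 8 (neighbor: 9).
Step 5: current leaves = {9,10}. Remove leaf 9 (neighbor: 2).

Answer: 9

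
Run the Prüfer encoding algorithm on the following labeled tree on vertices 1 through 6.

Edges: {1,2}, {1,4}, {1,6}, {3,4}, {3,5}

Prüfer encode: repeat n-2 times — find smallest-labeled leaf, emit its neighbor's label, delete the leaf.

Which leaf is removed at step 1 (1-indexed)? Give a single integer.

Answer: 2

Derivation:
Step 1: current leaves = {2,5,6}. Remove leaf 2 (neighbor: 1).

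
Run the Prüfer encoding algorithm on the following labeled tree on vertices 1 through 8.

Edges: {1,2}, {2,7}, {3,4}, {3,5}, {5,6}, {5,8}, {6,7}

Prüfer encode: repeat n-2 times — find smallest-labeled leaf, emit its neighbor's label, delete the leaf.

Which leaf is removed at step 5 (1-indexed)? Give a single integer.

Answer: 7

Derivation:
Step 1: current leaves = {1,4,8}. Remove leaf 1 (neighbor: 2).
Step 2: current leaves = {2,4,8}. Remove leaf 2 (neighbor: 7).
Step 3: current leaves = {4,7,8}. Remove leaf 4 (neighbor: 3).
Step 4: current leaves = {3,7,8}. Remove leaf 3 (neighbor: 5).
Step 5: current leaves = {7,8}. Remove leaf 7 (neighbor: 6).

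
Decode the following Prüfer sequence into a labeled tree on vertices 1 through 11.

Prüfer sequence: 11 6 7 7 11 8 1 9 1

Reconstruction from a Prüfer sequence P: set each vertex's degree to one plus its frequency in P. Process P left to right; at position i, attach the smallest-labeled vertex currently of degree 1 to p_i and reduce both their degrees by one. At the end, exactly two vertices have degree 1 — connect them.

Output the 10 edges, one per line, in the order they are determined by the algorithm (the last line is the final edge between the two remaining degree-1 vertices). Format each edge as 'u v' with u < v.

Answer: 2 11
3 6
4 7
5 7
6 11
7 8
1 8
9 10
1 9
1 11

Derivation:
Initial degrees: {1:3, 2:1, 3:1, 4:1, 5:1, 6:2, 7:3, 8:2, 9:2, 10:1, 11:3}
Step 1: smallest deg-1 vertex = 2, p_1 = 11. Add edge {2,11}. Now deg[2]=0, deg[11]=2.
Step 2: smallest deg-1 vertex = 3, p_2 = 6. Add edge {3,6}. Now deg[3]=0, deg[6]=1.
Step 3: smallest deg-1 vertex = 4, p_3 = 7. Add edge {4,7}. Now deg[4]=0, deg[7]=2.
Step 4: smallest deg-1 vertex = 5, p_4 = 7. Add edge {5,7}. Now deg[5]=0, deg[7]=1.
Step 5: smallest deg-1 vertex = 6, p_5 = 11. Add edge {6,11}. Now deg[6]=0, deg[11]=1.
Step 6: smallest deg-1 vertex = 7, p_6 = 8. Add edge {7,8}. Now deg[7]=0, deg[8]=1.
Step 7: smallest deg-1 vertex = 8, p_7 = 1. Add edge {1,8}. Now deg[8]=0, deg[1]=2.
Step 8: smallest deg-1 vertex = 10, p_8 = 9. Add edge {9,10}. Now deg[10]=0, deg[9]=1.
Step 9: smallest deg-1 vertex = 9, p_9 = 1. Add edge {1,9}. Now deg[9]=0, deg[1]=1.
Final: two remaining deg-1 vertices are 1, 11. Add edge {1,11}.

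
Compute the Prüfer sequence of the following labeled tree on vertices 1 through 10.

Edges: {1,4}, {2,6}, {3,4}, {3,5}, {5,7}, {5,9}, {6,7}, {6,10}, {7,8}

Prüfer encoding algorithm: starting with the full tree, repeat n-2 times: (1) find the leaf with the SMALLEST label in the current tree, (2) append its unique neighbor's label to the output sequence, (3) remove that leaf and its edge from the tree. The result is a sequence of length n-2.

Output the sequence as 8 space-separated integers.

Answer: 4 6 3 5 7 5 7 6

Derivation:
Step 1: leaves = {1,2,8,9,10}. Remove smallest leaf 1, emit neighbor 4.
Step 2: leaves = {2,4,8,9,10}. Remove smallest leaf 2, emit neighbor 6.
Step 3: leaves = {4,8,9,10}. Remove smallest leaf 4, emit neighbor 3.
Step 4: leaves = {3,8,9,10}. Remove smallest leaf 3, emit neighbor 5.
Step 5: leaves = {8,9,10}. Remove smallest leaf 8, emit neighbor 7.
Step 6: leaves = {9,10}. Remove smallest leaf 9, emit neighbor 5.
Step 7: leaves = {5,10}. Remove smallest leaf 5, emit neighbor 7.
Step 8: leaves = {7,10}. Remove smallest leaf 7, emit neighbor 6.
Done: 2 vertices remain (6, 10). Sequence = [4 6 3 5 7 5 7 6]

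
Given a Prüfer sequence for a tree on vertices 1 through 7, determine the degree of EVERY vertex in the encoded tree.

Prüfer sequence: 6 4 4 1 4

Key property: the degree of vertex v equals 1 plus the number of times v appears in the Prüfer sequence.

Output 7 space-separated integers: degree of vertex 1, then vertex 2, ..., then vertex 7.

p_1 = 6: count[6] becomes 1
p_2 = 4: count[4] becomes 1
p_3 = 4: count[4] becomes 2
p_4 = 1: count[1] becomes 1
p_5 = 4: count[4] becomes 3
Degrees (1 + count): deg[1]=1+1=2, deg[2]=1+0=1, deg[3]=1+0=1, deg[4]=1+3=4, deg[5]=1+0=1, deg[6]=1+1=2, deg[7]=1+0=1

Answer: 2 1 1 4 1 2 1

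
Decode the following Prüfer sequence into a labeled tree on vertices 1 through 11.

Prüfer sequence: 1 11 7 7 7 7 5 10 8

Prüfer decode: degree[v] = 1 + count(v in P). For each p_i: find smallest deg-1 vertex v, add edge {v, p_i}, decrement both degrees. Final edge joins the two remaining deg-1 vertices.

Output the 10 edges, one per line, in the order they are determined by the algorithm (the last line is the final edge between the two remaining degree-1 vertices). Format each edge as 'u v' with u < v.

Answer: 1 2
1 11
3 7
4 7
6 7
7 9
5 7
5 10
8 10
8 11

Derivation:
Initial degrees: {1:2, 2:1, 3:1, 4:1, 5:2, 6:1, 7:5, 8:2, 9:1, 10:2, 11:2}
Step 1: smallest deg-1 vertex = 2, p_1 = 1. Add edge {1,2}. Now deg[2]=0, deg[1]=1.
Step 2: smallest deg-1 vertex = 1, p_2 = 11. Add edge {1,11}. Now deg[1]=0, deg[11]=1.
Step 3: smallest deg-1 vertex = 3, p_3 = 7. Add edge {3,7}. Now deg[3]=0, deg[7]=4.
Step 4: smallest deg-1 vertex = 4, p_4 = 7. Add edge {4,7}. Now deg[4]=0, deg[7]=3.
Step 5: smallest deg-1 vertex = 6, p_5 = 7. Add edge {6,7}. Now deg[6]=0, deg[7]=2.
Step 6: smallest deg-1 vertex = 9, p_6 = 7. Add edge {7,9}. Now deg[9]=0, deg[7]=1.
Step 7: smallest deg-1 vertex = 7, p_7 = 5. Add edge {5,7}. Now deg[7]=0, deg[5]=1.
Step 8: smallest deg-1 vertex = 5, p_8 = 10. Add edge {5,10}. Now deg[5]=0, deg[10]=1.
Step 9: smallest deg-1 vertex = 10, p_9 = 8. Add edge {8,10}. Now deg[10]=0, deg[8]=1.
Final: two remaining deg-1 vertices are 8, 11. Add edge {8,11}.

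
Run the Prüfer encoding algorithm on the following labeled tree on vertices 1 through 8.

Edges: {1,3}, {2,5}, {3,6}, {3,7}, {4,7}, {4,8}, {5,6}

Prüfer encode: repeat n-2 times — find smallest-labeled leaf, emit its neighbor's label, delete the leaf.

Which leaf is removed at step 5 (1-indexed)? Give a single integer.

Step 1: current leaves = {1,2,8}. Remove leaf 1 (neighbor: 3).
Step 2: current leaves = {2,8}. Remove leaf 2 (neighbor: 5).
Step 3: current leaves = {5,8}. Remove leaf 5 (neighbor: 6).
Step 4: current leaves = {6,8}. Remove leaf 6 (neighbor: 3).
Step 5: current leaves = {3,8}. Remove leaf 3 (neighbor: 7).

Answer: 3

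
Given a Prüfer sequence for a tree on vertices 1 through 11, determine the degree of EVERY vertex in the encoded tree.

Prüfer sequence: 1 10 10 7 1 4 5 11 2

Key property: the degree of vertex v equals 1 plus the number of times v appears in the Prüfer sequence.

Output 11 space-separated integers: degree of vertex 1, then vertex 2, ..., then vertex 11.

Answer: 3 2 1 2 2 1 2 1 1 3 2

Derivation:
p_1 = 1: count[1] becomes 1
p_2 = 10: count[10] becomes 1
p_3 = 10: count[10] becomes 2
p_4 = 7: count[7] becomes 1
p_5 = 1: count[1] becomes 2
p_6 = 4: count[4] becomes 1
p_7 = 5: count[5] becomes 1
p_8 = 11: count[11] becomes 1
p_9 = 2: count[2] becomes 1
Degrees (1 + count): deg[1]=1+2=3, deg[2]=1+1=2, deg[3]=1+0=1, deg[4]=1+1=2, deg[5]=1+1=2, deg[6]=1+0=1, deg[7]=1+1=2, deg[8]=1+0=1, deg[9]=1+0=1, deg[10]=1+2=3, deg[11]=1+1=2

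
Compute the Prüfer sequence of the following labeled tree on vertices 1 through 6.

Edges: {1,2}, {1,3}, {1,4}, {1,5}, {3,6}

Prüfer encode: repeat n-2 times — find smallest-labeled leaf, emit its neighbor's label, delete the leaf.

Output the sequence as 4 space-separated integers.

Step 1: leaves = {2,4,5,6}. Remove smallest leaf 2, emit neighbor 1.
Step 2: leaves = {4,5,6}. Remove smallest leaf 4, emit neighbor 1.
Step 3: leaves = {5,6}. Remove smallest leaf 5, emit neighbor 1.
Step 4: leaves = {1,6}. Remove smallest leaf 1, emit neighbor 3.
Done: 2 vertices remain (3, 6). Sequence = [1 1 1 3]

Answer: 1 1 1 3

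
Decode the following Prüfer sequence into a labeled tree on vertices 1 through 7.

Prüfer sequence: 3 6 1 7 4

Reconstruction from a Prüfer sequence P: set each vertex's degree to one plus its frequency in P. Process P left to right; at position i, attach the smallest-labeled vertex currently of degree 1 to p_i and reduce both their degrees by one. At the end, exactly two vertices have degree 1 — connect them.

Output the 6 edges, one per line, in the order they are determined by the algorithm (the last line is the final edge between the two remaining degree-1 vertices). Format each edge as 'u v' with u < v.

Initial degrees: {1:2, 2:1, 3:2, 4:2, 5:1, 6:2, 7:2}
Step 1: smallest deg-1 vertex = 2, p_1 = 3. Add edge {2,3}. Now deg[2]=0, deg[3]=1.
Step 2: smallest deg-1 vertex = 3, p_2 = 6. Add edge {3,6}. Now deg[3]=0, deg[6]=1.
Step 3: smallest deg-1 vertex = 5, p_3 = 1. Add edge {1,5}. Now deg[5]=0, deg[1]=1.
Step 4: smallest deg-1 vertex = 1, p_4 = 7. Add edge {1,7}. Now deg[1]=0, deg[7]=1.
Step 5: smallest deg-1 vertex = 6, p_5 = 4. Add edge {4,6}. Now deg[6]=0, deg[4]=1.
Final: two remaining deg-1 vertices are 4, 7. Add edge {4,7}.

Answer: 2 3
3 6
1 5
1 7
4 6
4 7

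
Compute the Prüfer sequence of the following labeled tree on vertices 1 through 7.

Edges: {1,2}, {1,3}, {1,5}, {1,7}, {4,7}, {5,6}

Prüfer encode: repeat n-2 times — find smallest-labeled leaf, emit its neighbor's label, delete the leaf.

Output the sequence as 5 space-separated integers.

Step 1: leaves = {2,3,4,6}. Remove smallest leaf 2, emit neighbor 1.
Step 2: leaves = {3,4,6}. Remove smallest leaf 3, emit neighbor 1.
Step 3: leaves = {4,6}. Remove smallest leaf 4, emit neighbor 7.
Step 4: leaves = {6,7}. Remove smallest leaf 6, emit neighbor 5.
Step 5: leaves = {5,7}. Remove smallest leaf 5, emit neighbor 1.
Done: 2 vertices remain (1, 7). Sequence = [1 1 7 5 1]

Answer: 1 1 7 5 1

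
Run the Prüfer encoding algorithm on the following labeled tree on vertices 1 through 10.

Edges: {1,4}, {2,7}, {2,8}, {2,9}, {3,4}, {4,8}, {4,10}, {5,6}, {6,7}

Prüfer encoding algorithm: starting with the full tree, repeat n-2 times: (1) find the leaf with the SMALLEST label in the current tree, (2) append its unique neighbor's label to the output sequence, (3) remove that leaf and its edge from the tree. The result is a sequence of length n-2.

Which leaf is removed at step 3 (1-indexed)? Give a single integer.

Answer: 5

Derivation:
Step 1: current leaves = {1,3,5,9,10}. Remove leaf 1 (neighbor: 4).
Step 2: current leaves = {3,5,9,10}. Remove leaf 3 (neighbor: 4).
Step 3: current leaves = {5,9,10}. Remove leaf 5 (neighbor: 6).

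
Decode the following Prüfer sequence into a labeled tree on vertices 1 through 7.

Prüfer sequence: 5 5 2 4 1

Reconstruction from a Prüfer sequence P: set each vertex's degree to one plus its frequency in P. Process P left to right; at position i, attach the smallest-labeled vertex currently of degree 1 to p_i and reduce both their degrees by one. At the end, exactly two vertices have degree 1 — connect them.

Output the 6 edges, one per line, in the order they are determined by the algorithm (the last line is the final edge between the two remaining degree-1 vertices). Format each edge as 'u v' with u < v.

Initial degrees: {1:2, 2:2, 3:1, 4:2, 5:3, 6:1, 7:1}
Step 1: smallest deg-1 vertex = 3, p_1 = 5. Add edge {3,5}. Now deg[3]=0, deg[5]=2.
Step 2: smallest deg-1 vertex = 6, p_2 = 5. Add edge {5,6}. Now deg[6]=0, deg[5]=1.
Step 3: smallest deg-1 vertex = 5, p_3 = 2. Add edge {2,5}. Now deg[5]=0, deg[2]=1.
Step 4: smallest deg-1 vertex = 2, p_4 = 4. Add edge {2,4}. Now deg[2]=0, deg[4]=1.
Step 5: smallest deg-1 vertex = 4, p_5 = 1. Add edge {1,4}. Now deg[4]=0, deg[1]=1.
Final: two remaining deg-1 vertices are 1, 7. Add edge {1,7}.

Answer: 3 5
5 6
2 5
2 4
1 4
1 7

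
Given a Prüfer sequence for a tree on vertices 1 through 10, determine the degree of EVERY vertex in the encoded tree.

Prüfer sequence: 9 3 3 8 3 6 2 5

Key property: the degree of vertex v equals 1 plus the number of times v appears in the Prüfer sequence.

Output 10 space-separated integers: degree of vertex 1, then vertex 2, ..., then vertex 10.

p_1 = 9: count[9] becomes 1
p_2 = 3: count[3] becomes 1
p_3 = 3: count[3] becomes 2
p_4 = 8: count[8] becomes 1
p_5 = 3: count[3] becomes 3
p_6 = 6: count[6] becomes 1
p_7 = 2: count[2] becomes 1
p_8 = 5: count[5] becomes 1
Degrees (1 + count): deg[1]=1+0=1, deg[2]=1+1=2, deg[3]=1+3=4, deg[4]=1+0=1, deg[5]=1+1=2, deg[6]=1+1=2, deg[7]=1+0=1, deg[8]=1+1=2, deg[9]=1+1=2, deg[10]=1+0=1

Answer: 1 2 4 1 2 2 1 2 2 1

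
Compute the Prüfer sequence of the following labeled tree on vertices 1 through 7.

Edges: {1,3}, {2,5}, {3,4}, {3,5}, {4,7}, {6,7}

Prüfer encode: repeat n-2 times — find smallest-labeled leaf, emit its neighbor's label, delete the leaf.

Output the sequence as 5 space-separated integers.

Answer: 3 5 3 4 7

Derivation:
Step 1: leaves = {1,2,6}. Remove smallest leaf 1, emit neighbor 3.
Step 2: leaves = {2,6}. Remove smallest leaf 2, emit neighbor 5.
Step 3: leaves = {5,6}. Remove smallest leaf 5, emit neighbor 3.
Step 4: leaves = {3,6}. Remove smallest leaf 3, emit neighbor 4.
Step 5: leaves = {4,6}. Remove smallest leaf 4, emit neighbor 7.
Done: 2 vertices remain (6, 7). Sequence = [3 5 3 4 7]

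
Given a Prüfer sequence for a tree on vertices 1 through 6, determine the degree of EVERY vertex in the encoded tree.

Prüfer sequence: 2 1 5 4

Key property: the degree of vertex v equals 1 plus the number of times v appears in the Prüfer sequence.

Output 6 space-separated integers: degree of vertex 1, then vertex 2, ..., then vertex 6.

p_1 = 2: count[2] becomes 1
p_2 = 1: count[1] becomes 1
p_3 = 5: count[5] becomes 1
p_4 = 4: count[4] becomes 1
Degrees (1 + count): deg[1]=1+1=2, deg[2]=1+1=2, deg[3]=1+0=1, deg[4]=1+1=2, deg[5]=1+1=2, deg[6]=1+0=1

Answer: 2 2 1 2 2 1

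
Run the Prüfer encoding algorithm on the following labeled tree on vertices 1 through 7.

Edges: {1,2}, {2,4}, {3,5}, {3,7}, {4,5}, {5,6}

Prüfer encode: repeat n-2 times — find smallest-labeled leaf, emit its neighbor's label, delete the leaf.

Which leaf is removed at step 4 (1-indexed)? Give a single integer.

Answer: 6

Derivation:
Step 1: current leaves = {1,6,7}. Remove leaf 1 (neighbor: 2).
Step 2: current leaves = {2,6,7}. Remove leaf 2 (neighbor: 4).
Step 3: current leaves = {4,6,7}. Remove leaf 4 (neighbor: 5).
Step 4: current leaves = {6,7}. Remove leaf 6 (neighbor: 5).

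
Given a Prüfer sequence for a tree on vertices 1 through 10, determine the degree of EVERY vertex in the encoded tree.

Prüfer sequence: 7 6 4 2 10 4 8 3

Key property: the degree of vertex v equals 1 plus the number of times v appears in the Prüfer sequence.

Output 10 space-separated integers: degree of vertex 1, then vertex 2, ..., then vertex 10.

Answer: 1 2 2 3 1 2 2 2 1 2

Derivation:
p_1 = 7: count[7] becomes 1
p_2 = 6: count[6] becomes 1
p_3 = 4: count[4] becomes 1
p_4 = 2: count[2] becomes 1
p_5 = 10: count[10] becomes 1
p_6 = 4: count[4] becomes 2
p_7 = 8: count[8] becomes 1
p_8 = 3: count[3] becomes 1
Degrees (1 + count): deg[1]=1+0=1, deg[2]=1+1=2, deg[3]=1+1=2, deg[4]=1+2=3, deg[5]=1+0=1, deg[6]=1+1=2, deg[7]=1+1=2, deg[8]=1+1=2, deg[9]=1+0=1, deg[10]=1+1=2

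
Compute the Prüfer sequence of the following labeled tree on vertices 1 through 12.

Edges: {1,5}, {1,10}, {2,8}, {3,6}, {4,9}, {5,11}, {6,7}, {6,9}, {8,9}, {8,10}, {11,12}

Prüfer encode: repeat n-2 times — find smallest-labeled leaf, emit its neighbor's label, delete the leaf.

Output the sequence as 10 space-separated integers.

Answer: 8 6 9 6 9 8 10 1 5 11

Derivation:
Step 1: leaves = {2,3,4,7,12}. Remove smallest leaf 2, emit neighbor 8.
Step 2: leaves = {3,4,7,12}. Remove smallest leaf 3, emit neighbor 6.
Step 3: leaves = {4,7,12}. Remove smallest leaf 4, emit neighbor 9.
Step 4: leaves = {7,12}. Remove smallest leaf 7, emit neighbor 6.
Step 5: leaves = {6,12}. Remove smallest leaf 6, emit neighbor 9.
Step 6: leaves = {9,12}. Remove smallest leaf 9, emit neighbor 8.
Step 7: leaves = {8,12}. Remove smallest leaf 8, emit neighbor 10.
Step 8: leaves = {10,12}. Remove smallest leaf 10, emit neighbor 1.
Step 9: leaves = {1,12}. Remove smallest leaf 1, emit neighbor 5.
Step 10: leaves = {5,12}. Remove smallest leaf 5, emit neighbor 11.
Done: 2 vertices remain (11, 12). Sequence = [8 6 9 6 9 8 10 1 5 11]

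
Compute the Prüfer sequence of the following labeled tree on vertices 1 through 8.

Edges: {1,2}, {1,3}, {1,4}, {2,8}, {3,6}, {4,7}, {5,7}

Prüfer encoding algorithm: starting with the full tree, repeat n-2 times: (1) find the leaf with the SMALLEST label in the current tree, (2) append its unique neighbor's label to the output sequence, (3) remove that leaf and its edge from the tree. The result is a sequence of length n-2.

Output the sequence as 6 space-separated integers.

Answer: 7 3 1 4 1 2

Derivation:
Step 1: leaves = {5,6,8}. Remove smallest leaf 5, emit neighbor 7.
Step 2: leaves = {6,7,8}. Remove smallest leaf 6, emit neighbor 3.
Step 3: leaves = {3,7,8}. Remove smallest leaf 3, emit neighbor 1.
Step 4: leaves = {7,8}. Remove smallest leaf 7, emit neighbor 4.
Step 5: leaves = {4,8}. Remove smallest leaf 4, emit neighbor 1.
Step 6: leaves = {1,8}. Remove smallest leaf 1, emit neighbor 2.
Done: 2 vertices remain (2, 8). Sequence = [7 3 1 4 1 2]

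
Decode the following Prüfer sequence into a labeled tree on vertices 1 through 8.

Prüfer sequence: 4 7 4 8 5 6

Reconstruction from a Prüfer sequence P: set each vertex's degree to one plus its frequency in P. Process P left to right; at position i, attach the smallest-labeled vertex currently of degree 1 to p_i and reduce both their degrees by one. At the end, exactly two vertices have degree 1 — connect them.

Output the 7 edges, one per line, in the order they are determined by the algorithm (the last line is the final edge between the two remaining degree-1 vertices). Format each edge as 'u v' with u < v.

Initial degrees: {1:1, 2:1, 3:1, 4:3, 5:2, 6:2, 7:2, 8:2}
Step 1: smallest deg-1 vertex = 1, p_1 = 4. Add edge {1,4}. Now deg[1]=0, deg[4]=2.
Step 2: smallest deg-1 vertex = 2, p_2 = 7. Add edge {2,7}. Now deg[2]=0, deg[7]=1.
Step 3: smallest deg-1 vertex = 3, p_3 = 4. Add edge {3,4}. Now deg[3]=0, deg[4]=1.
Step 4: smallest deg-1 vertex = 4, p_4 = 8. Add edge {4,8}. Now deg[4]=0, deg[8]=1.
Step 5: smallest deg-1 vertex = 7, p_5 = 5. Add edge {5,7}. Now deg[7]=0, deg[5]=1.
Step 6: smallest deg-1 vertex = 5, p_6 = 6. Add edge {5,6}. Now deg[5]=0, deg[6]=1.
Final: two remaining deg-1 vertices are 6, 8. Add edge {6,8}.

Answer: 1 4
2 7
3 4
4 8
5 7
5 6
6 8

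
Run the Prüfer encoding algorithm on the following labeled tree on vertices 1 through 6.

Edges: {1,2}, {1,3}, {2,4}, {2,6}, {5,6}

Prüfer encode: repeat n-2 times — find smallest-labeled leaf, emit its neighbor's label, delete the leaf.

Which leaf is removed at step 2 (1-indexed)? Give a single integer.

Step 1: current leaves = {3,4,5}. Remove leaf 3 (neighbor: 1).
Step 2: current leaves = {1,4,5}. Remove leaf 1 (neighbor: 2).

Answer: 1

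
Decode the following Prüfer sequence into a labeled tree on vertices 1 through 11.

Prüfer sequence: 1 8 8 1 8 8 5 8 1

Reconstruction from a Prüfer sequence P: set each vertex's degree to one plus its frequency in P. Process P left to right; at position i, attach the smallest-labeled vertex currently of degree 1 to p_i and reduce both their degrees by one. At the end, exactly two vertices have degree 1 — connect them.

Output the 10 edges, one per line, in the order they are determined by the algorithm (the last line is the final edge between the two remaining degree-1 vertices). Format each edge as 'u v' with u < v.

Answer: 1 2
3 8
4 8
1 6
7 8
8 9
5 10
5 8
1 8
1 11

Derivation:
Initial degrees: {1:4, 2:1, 3:1, 4:1, 5:2, 6:1, 7:1, 8:6, 9:1, 10:1, 11:1}
Step 1: smallest deg-1 vertex = 2, p_1 = 1. Add edge {1,2}. Now deg[2]=0, deg[1]=3.
Step 2: smallest deg-1 vertex = 3, p_2 = 8. Add edge {3,8}. Now deg[3]=0, deg[8]=5.
Step 3: smallest deg-1 vertex = 4, p_3 = 8. Add edge {4,8}. Now deg[4]=0, deg[8]=4.
Step 4: smallest deg-1 vertex = 6, p_4 = 1. Add edge {1,6}. Now deg[6]=0, deg[1]=2.
Step 5: smallest deg-1 vertex = 7, p_5 = 8. Add edge {7,8}. Now deg[7]=0, deg[8]=3.
Step 6: smallest deg-1 vertex = 9, p_6 = 8. Add edge {8,9}. Now deg[9]=0, deg[8]=2.
Step 7: smallest deg-1 vertex = 10, p_7 = 5. Add edge {5,10}. Now deg[10]=0, deg[5]=1.
Step 8: smallest deg-1 vertex = 5, p_8 = 8. Add edge {5,8}. Now deg[5]=0, deg[8]=1.
Step 9: smallest deg-1 vertex = 8, p_9 = 1. Add edge {1,8}. Now deg[8]=0, deg[1]=1.
Final: two remaining deg-1 vertices are 1, 11. Add edge {1,11}.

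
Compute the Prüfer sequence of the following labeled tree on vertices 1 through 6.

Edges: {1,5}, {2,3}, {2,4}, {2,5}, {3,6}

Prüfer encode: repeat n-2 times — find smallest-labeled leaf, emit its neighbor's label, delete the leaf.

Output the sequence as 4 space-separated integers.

Step 1: leaves = {1,4,6}. Remove smallest leaf 1, emit neighbor 5.
Step 2: leaves = {4,5,6}. Remove smallest leaf 4, emit neighbor 2.
Step 3: leaves = {5,6}. Remove smallest leaf 5, emit neighbor 2.
Step 4: leaves = {2,6}. Remove smallest leaf 2, emit neighbor 3.
Done: 2 vertices remain (3, 6). Sequence = [5 2 2 3]

Answer: 5 2 2 3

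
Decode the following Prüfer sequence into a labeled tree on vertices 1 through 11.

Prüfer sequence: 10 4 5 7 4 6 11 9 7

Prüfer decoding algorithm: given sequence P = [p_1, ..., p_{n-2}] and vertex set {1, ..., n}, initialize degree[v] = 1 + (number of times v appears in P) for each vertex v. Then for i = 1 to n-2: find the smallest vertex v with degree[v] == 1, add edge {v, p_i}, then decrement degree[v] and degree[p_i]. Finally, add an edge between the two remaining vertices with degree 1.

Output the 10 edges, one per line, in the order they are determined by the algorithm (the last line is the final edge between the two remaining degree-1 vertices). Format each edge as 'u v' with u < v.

Initial degrees: {1:1, 2:1, 3:1, 4:3, 5:2, 6:2, 7:3, 8:1, 9:2, 10:2, 11:2}
Step 1: smallest deg-1 vertex = 1, p_1 = 10. Add edge {1,10}. Now deg[1]=0, deg[10]=1.
Step 2: smallest deg-1 vertex = 2, p_2 = 4. Add edge {2,4}. Now deg[2]=0, deg[4]=2.
Step 3: smallest deg-1 vertex = 3, p_3 = 5. Add edge {3,5}. Now deg[3]=0, deg[5]=1.
Step 4: smallest deg-1 vertex = 5, p_4 = 7. Add edge {5,7}. Now deg[5]=0, deg[7]=2.
Step 5: smallest deg-1 vertex = 8, p_5 = 4. Add edge {4,8}. Now deg[8]=0, deg[4]=1.
Step 6: smallest deg-1 vertex = 4, p_6 = 6. Add edge {4,6}. Now deg[4]=0, deg[6]=1.
Step 7: smallest deg-1 vertex = 6, p_7 = 11. Add edge {6,11}. Now deg[6]=0, deg[11]=1.
Step 8: smallest deg-1 vertex = 10, p_8 = 9. Add edge {9,10}. Now deg[10]=0, deg[9]=1.
Step 9: smallest deg-1 vertex = 9, p_9 = 7. Add edge {7,9}. Now deg[9]=0, deg[7]=1.
Final: two remaining deg-1 vertices are 7, 11. Add edge {7,11}.

Answer: 1 10
2 4
3 5
5 7
4 8
4 6
6 11
9 10
7 9
7 11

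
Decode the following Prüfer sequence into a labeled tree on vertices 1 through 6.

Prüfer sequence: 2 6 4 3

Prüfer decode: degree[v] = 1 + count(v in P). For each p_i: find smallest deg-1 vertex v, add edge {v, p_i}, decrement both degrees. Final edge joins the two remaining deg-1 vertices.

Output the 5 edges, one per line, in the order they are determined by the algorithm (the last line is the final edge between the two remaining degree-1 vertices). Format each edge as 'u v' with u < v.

Initial degrees: {1:1, 2:2, 3:2, 4:2, 5:1, 6:2}
Step 1: smallest deg-1 vertex = 1, p_1 = 2. Add edge {1,2}. Now deg[1]=0, deg[2]=1.
Step 2: smallest deg-1 vertex = 2, p_2 = 6. Add edge {2,6}. Now deg[2]=0, deg[6]=1.
Step 3: smallest deg-1 vertex = 5, p_3 = 4. Add edge {4,5}. Now deg[5]=0, deg[4]=1.
Step 4: smallest deg-1 vertex = 4, p_4 = 3. Add edge {3,4}. Now deg[4]=0, deg[3]=1.
Final: two remaining deg-1 vertices are 3, 6. Add edge {3,6}.

Answer: 1 2
2 6
4 5
3 4
3 6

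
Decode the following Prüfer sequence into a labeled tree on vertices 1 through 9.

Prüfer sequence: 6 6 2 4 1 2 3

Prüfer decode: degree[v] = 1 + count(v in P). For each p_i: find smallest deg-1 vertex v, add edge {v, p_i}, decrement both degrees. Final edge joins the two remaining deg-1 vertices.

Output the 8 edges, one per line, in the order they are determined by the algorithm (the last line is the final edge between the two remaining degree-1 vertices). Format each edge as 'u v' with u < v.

Answer: 5 6
6 7
2 6
4 8
1 4
1 2
2 3
3 9

Derivation:
Initial degrees: {1:2, 2:3, 3:2, 4:2, 5:1, 6:3, 7:1, 8:1, 9:1}
Step 1: smallest deg-1 vertex = 5, p_1 = 6. Add edge {5,6}. Now deg[5]=0, deg[6]=2.
Step 2: smallest deg-1 vertex = 7, p_2 = 6. Add edge {6,7}. Now deg[7]=0, deg[6]=1.
Step 3: smallest deg-1 vertex = 6, p_3 = 2. Add edge {2,6}. Now deg[6]=0, deg[2]=2.
Step 4: smallest deg-1 vertex = 8, p_4 = 4. Add edge {4,8}. Now deg[8]=0, deg[4]=1.
Step 5: smallest deg-1 vertex = 4, p_5 = 1. Add edge {1,4}. Now deg[4]=0, deg[1]=1.
Step 6: smallest deg-1 vertex = 1, p_6 = 2. Add edge {1,2}. Now deg[1]=0, deg[2]=1.
Step 7: smallest deg-1 vertex = 2, p_7 = 3. Add edge {2,3}. Now deg[2]=0, deg[3]=1.
Final: two remaining deg-1 vertices are 3, 9. Add edge {3,9}.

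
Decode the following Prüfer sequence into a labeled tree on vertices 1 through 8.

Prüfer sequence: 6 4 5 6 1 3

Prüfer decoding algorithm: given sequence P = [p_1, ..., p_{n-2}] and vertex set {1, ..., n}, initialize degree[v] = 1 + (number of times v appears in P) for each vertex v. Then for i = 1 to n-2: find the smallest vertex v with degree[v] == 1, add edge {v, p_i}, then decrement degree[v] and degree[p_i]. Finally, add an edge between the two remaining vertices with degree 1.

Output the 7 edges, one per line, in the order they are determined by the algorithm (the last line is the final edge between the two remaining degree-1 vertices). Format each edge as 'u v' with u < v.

Answer: 2 6
4 7
4 5
5 6
1 6
1 3
3 8

Derivation:
Initial degrees: {1:2, 2:1, 3:2, 4:2, 5:2, 6:3, 7:1, 8:1}
Step 1: smallest deg-1 vertex = 2, p_1 = 6. Add edge {2,6}. Now deg[2]=0, deg[6]=2.
Step 2: smallest deg-1 vertex = 7, p_2 = 4. Add edge {4,7}. Now deg[7]=0, deg[4]=1.
Step 3: smallest deg-1 vertex = 4, p_3 = 5. Add edge {4,5}. Now deg[4]=0, deg[5]=1.
Step 4: smallest deg-1 vertex = 5, p_4 = 6. Add edge {5,6}. Now deg[5]=0, deg[6]=1.
Step 5: smallest deg-1 vertex = 6, p_5 = 1. Add edge {1,6}. Now deg[6]=0, deg[1]=1.
Step 6: smallest deg-1 vertex = 1, p_6 = 3. Add edge {1,3}. Now deg[1]=0, deg[3]=1.
Final: two remaining deg-1 vertices are 3, 8. Add edge {3,8}.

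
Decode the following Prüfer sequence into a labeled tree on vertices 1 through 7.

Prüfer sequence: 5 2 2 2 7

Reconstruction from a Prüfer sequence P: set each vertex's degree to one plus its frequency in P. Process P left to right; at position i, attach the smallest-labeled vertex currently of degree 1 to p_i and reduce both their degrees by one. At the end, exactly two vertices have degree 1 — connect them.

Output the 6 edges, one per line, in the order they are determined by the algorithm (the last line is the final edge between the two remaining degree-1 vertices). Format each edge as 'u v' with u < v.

Answer: 1 5
2 3
2 4
2 5
2 7
6 7

Derivation:
Initial degrees: {1:1, 2:4, 3:1, 4:1, 5:2, 6:1, 7:2}
Step 1: smallest deg-1 vertex = 1, p_1 = 5. Add edge {1,5}. Now deg[1]=0, deg[5]=1.
Step 2: smallest deg-1 vertex = 3, p_2 = 2. Add edge {2,3}. Now deg[3]=0, deg[2]=3.
Step 3: smallest deg-1 vertex = 4, p_3 = 2. Add edge {2,4}. Now deg[4]=0, deg[2]=2.
Step 4: smallest deg-1 vertex = 5, p_4 = 2. Add edge {2,5}. Now deg[5]=0, deg[2]=1.
Step 5: smallest deg-1 vertex = 2, p_5 = 7. Add edge {2,7}. Now deg[2]=0, deg[7]=1.
Final: two remaining deg-1 vertices are 6, 7. Add edge {6,7}.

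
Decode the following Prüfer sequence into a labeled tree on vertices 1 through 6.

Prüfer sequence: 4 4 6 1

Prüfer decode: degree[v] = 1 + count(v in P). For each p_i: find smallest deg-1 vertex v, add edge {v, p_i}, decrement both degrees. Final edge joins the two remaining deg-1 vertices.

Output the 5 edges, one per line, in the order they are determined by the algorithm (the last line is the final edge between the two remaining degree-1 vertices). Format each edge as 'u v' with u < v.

Answer: 2 4
3 4
4 6
1 5
1 6

Derivation:
Initial degrees: {1:2, 2:1, 3:1, 4:3, 5:1, 6:2}
Step 1: smallest deg-1 vertex = 2, p_1 = 4. Add edge {2,4}. Now deg[2]=0, deg[4]=2.
Step 2: smallest deg-1 vertex = 3, p_2 = 4. Add edge {3,4}. Now deg[3]=0, deg[4]=1.
Step 3: smallest deg-1 vertex = 4, p_3 = 6. Add edge {4,6}. Now deg[4]=0, deg[6]=1.
Step 4: smallest deg-1 vertex = 5, p_4 = 1. Add edge {1,5}. Now deg[5]=0, deg[1]=1.
Final: two remaining deg-1 vertices are 1, 6. Add edge {1,6}.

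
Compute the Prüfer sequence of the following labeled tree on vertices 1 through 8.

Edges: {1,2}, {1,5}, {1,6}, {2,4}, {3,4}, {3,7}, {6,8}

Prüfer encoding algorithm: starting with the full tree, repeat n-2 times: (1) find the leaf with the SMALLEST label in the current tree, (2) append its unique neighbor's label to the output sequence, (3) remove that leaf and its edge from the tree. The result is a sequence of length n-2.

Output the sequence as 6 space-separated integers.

Step 1: leaves = {5,7,8}. Remove smallest leaf 5, emit neighbor 1.
Step 2: leaves = {7,8}. Remove smallest leaf 7, emit neighbor 3.
Step 3: leaves = {3,8}. Remove smallest leaf 3, emit neighbor 4.
Step 4: leaves = {4,8}. Remove smallest leaf 4, emit neighbor 2.
Step 5: leaves = {2,8}. Remove smallest leaf 2, emit neighbor 1.
Step 6: leaves = {1,8}. Remove smallest leaf 1, emit neighbor 6.
Done: 2 vertices remain (6, 8). Sequence = [1 3 4 2 1 6]

Answer: 1 3 4 2 1 6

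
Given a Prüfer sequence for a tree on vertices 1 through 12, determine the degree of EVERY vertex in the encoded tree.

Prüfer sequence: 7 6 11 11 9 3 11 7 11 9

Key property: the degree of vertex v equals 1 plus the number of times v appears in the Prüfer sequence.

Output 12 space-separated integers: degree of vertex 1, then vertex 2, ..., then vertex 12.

Answer: 1 1 2 1 1 2 3 1 3 1 5 1

Derivation:
p_1 = 7: count[7] becomes 1
p_2 = 6: count[6] becomes 1
p_3 = 11: count[11] becomes 1
p_4 = 11: count[11] becomes 2
p_5 = 9: count[9] becomes 1
p_6 = 3: count[3] becomes 1
p_7 = 11: count[11] becomes 3
p_8 = 7: count[7] becomes 2
p_9 = 11: count[11] becomes 4
p_10 = 9: count[9] becomes 2
Degrees (1 + count): deg[1]=1+0=1, deg[2]=1+0=1, deg[3]=1+1=2, deg[4]=1+0=1, deg[5]=1+0=1, deg[6]=1+1=2, deg[7]=1+2=3, deg[8]=1+0=1, deg[9]=1+2=3, deg[10]=1+0=1, deg[11]=1+4=5, deg[12]=1+0=1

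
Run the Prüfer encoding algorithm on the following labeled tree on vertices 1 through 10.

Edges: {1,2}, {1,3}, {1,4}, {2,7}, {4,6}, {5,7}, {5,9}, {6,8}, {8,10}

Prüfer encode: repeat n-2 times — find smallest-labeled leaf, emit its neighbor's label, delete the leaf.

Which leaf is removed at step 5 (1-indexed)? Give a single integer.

Step 1: current leaves = {3,9,10}. Remove leaf 3 (neighbor: 1).
Step 2: current leaves = {9,10}. Remove leaf 9 (neighbor: 5).
Step 3: current leaves = {5,10}. Remove leaf 5 (neighbor: 7).
Step 4: current leaves = {7,10}. Remove leaf 7 (neighbor: 2).
Step 5: current leaves = {2,10}. Remove leaf 2 (neighbor: 1).

Answer: 2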